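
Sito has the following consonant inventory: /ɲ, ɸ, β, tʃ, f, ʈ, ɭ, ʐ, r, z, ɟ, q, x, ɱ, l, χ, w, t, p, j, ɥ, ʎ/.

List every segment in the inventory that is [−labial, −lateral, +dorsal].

ɲ, ɟ, q, x, χ, j

First, the [−labial] segments are /ɲ, tʃ, ʈ, ɭ, ʐ, r, z, ɟ, q, x, l, χ, t, j, ʎ/.
Among these, [−lateral] gives /ɲ, tʃ, ʈ, ʐ, r, z, ɟ, q, x, χ, t, j/.
Then [+dorsal] leaves /ɲ, ɟ, q, x, χ, j/.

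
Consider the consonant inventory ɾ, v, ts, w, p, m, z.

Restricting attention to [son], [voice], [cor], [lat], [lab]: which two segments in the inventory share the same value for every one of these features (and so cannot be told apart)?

Both /m/ and /w/ are [+sonorant], [+voice], [−coronal], [−lateral], [+labial]. Since the list omits [nasal], [continuant], [round] and [dorsal] — which do distinguish the bilabial nasal from the labial-velar glide — this pair collapses; all other pairs remain distinct.

m, w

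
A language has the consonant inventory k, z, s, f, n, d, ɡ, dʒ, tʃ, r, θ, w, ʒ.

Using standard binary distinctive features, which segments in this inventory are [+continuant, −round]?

Checking each segment against [+continuant], [−round]: /z/ (voiced alveolar fricative), /s/ (voiceless alveolar fricative), /f/ (voiceless labiodental fricative), /r/ (alveolar trill), /θ/ (voiceless dental fricative), /ʒ/ (voiced postalveolar fricative) satisfy every feature; every other segment in the inventory fails at least one.

z, s, f, r, θ, ʒ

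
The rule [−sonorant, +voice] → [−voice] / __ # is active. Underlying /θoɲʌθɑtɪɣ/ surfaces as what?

Only the final segment /ɣ/ is both word-final and matches the structural description. It is a voiced velar fricative, so [−sonorant, +voice] holds; changing it to [−voice] with all other features held fixed yields /x/ (voiceless velar fricative). No other segment meets both the structural description and the environment, so the output is [θoɲʌθɑtɪx].

[θoɲʌθɑtɪx]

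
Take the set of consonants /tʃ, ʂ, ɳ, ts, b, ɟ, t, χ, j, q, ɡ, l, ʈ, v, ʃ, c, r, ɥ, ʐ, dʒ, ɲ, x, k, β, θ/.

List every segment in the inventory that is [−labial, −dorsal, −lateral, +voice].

The [−labial] segments are /tʃ, ʂ, ɳ, ts, ɟ, t, χ, j, q, ɡ, l, ʈ, ʃ, c, r, ʐ, dʒ, ɲ, x, k, θ/.
Then [−dorsal] gives /tʃ, ʂ, ɳ, ts, t, l, ʈ, ʃ, r, ʐ, dʒ, θ/.
Of those, [−lateral] gives /tʃ, ʂ, ɳ, ts, t, ʈ, ʃ, r, ʐ, dʒ, θ/.
Of those, [+voice] leaves /ɳ, r, ʐ, dʒ/.

ɳ, r, ʐ, dʒ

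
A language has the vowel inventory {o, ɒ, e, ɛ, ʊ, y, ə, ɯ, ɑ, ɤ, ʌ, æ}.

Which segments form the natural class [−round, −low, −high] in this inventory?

e, ɛ, ə, ɤ, ʌ

Eliminate segments failing any feature: /o, ɒ, ʊ, y/ are [+round]; /ɯ/ is [+high]; /ɑ, æ/ are [+low]. The remaining /e, ɛ, ə, ɤ, ʌ/ satisfy [−round], [−low], [−high].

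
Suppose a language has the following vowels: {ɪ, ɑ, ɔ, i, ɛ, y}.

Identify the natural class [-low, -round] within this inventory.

Checking each segment against [-low], [-round]: /ɪ/ (high front unrounded lax vowel), /i/ (high front unrounded tense vowel), /ɛ/ (mid front unrounded lax vowel) satisfy every feature; every other segment in the inventory fails at least one.

ɪ, i, ɛ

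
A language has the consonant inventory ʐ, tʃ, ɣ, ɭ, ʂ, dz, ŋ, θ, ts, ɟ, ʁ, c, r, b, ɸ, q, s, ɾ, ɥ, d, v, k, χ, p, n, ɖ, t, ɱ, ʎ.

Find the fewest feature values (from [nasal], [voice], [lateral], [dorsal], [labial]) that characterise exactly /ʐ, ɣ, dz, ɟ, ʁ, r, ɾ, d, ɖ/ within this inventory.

The class [+voice], [-nasal], [-lateral], [-labial] has exactly /ʐ, ɣ, dz, ɟ, ʁ, r, ɾ, d, ɖ/ as its extension in this inventory. No smaller conjunction from the listed features achieves this: [-nasal, -lateral, -labial] alone would also admit /tʃ, ʂ, θ, ts, …/; [+voice, -lateral, -labial] alone would also admit /ŋ, n/; [+voice, -nasal, -labial] alone would also admit /ɭ, ʎ/; [+voice, -nasal, -lateral] alone would also admit /b, ɥ, v/; and checking the remaining three-feature bundles turns up none with this extension.

[+voice, -nasal, -lateral, -labial]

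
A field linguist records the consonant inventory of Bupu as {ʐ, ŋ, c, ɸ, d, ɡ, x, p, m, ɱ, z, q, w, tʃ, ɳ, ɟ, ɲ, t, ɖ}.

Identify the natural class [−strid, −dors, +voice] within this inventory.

Checking each segment against [−strident], [−dorsal], [+voice]: /d/ (voiced alveolar stop), /m/ (bilabial nasal), /ɱ/ (labiodental nasal), /ɳ/ (retroflex nasal), /ɖ/ (voiced retroflex stop) satisfy every feature; every other segment in the inventory fails at least one.

d, m, ɱ, ɳ, ɖ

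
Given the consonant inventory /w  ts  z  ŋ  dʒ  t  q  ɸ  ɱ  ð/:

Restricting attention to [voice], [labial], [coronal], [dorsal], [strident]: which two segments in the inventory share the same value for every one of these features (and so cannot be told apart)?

dʒ, z

On the given features, /dʒ/ and /z/ have an identical profile: [+voice], [−labial], [+coronal], [−dorsal], [+strident]. No other two segments in the inventory coincide on all 5 features. (They do differ in [continuant], [anterior] and [distributed], which are not among the given features.)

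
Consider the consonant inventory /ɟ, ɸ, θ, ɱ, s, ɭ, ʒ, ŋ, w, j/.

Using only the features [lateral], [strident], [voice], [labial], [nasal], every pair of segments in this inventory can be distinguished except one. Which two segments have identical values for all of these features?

j, ɟ

On the given features, /j/ and /ɟ/ have an identical profile: [-lateral], [-strident], [+voice], [-labial], [-nasal]. No other two segments in the inventory coincide on all 5 features. (They do differ in [sonorant] and [continuant], which are not among the given features.)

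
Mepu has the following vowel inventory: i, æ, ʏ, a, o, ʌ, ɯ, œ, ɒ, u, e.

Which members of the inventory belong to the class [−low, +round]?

ʏ, o, œ, u

Checking each segment against [−low], [+round]: /ʏ/ (high front rounded lax vowel), /o/ (mid back rounded tense vowel), /œ/ (mid front rounded lax vowel), /u/ (high back rounded tense vowel) satisfy every feature; every other segment in the inventory fails at least one.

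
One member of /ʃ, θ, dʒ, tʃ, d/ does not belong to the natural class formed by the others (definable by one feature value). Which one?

d

[distributed] groups all but one: /tʃ, dʒ, θ, ʃ/ share [+distributed] while /d/ (voiced alveolar stop) alone is [−distributed]. Removing any other segment would not leave a single-feature class that excludes it.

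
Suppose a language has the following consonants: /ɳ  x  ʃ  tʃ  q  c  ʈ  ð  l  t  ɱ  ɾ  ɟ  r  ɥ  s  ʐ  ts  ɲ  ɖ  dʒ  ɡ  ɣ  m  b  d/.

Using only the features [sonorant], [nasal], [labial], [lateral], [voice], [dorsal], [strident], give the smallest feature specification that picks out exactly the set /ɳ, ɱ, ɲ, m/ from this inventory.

/ɳ, ɱ, ɲ, m/ are exactly the [+nasal] segments in the inventory, so a single feature suffices.

[+nasal]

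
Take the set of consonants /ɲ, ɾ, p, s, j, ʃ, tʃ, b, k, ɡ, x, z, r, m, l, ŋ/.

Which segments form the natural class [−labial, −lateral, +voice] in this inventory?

ɲ, ɾ, j, ɡ, z, r, ŋ

Eliminate segments failing any feature: /p, b, m/ are [+labial]; /s, ʃ, tʃ, k, x/ are [−voice]; /l/ is [+lateral]. The remaining /ɲ, ɾ, j, ɡ, z, r, ŋ/ satisfy [−labial], [−lateral], [+voice].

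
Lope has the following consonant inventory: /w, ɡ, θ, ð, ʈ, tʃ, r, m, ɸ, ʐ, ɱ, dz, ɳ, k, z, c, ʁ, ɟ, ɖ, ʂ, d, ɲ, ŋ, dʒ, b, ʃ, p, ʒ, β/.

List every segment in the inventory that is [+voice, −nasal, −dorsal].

ð, r, ʐ, dz, z, ɖ, d, dʒ, b, ʒ, β

Eliminate segments failing any feature: /w, ɡ, ʁ, ɟ/ are [+dorsal]; /θ, ʈ, tʃ, ɸ, k, c, ʂ, ʃ, p/ are [−voice]; /m, ɱ, ɳ, ɲ, ŋ/ are [+nasal]. The remaining /ð, r, ʐ, dz, z, ɖ, d, dʒ, b, ʒ, β/ satisfy [+voice], [−nasal], [−dorsal].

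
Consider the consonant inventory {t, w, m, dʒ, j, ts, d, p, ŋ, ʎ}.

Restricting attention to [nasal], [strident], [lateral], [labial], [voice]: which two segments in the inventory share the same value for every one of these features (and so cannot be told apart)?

j, d

On the given features, /j/ and /d/ have an identical profile: [-nasal], [-strident], [-lateral], [-labial], [+voice]. No other two segments in the inventory coincide on all 5 features. (They do differ in [sonorant], [continuant] and [dorsal], which are not among the given features.)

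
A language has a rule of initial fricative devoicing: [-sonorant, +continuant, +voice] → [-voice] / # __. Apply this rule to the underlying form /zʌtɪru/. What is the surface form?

[sʌtɪru]

The only segment in the rule's environment that also matches [-sonorant, +continuant, +voice] is /z/. Applying [-voice] turns the voiced alveolar fricative into /s/ (voiceless alveolar fricative), giving [sʌtɪru].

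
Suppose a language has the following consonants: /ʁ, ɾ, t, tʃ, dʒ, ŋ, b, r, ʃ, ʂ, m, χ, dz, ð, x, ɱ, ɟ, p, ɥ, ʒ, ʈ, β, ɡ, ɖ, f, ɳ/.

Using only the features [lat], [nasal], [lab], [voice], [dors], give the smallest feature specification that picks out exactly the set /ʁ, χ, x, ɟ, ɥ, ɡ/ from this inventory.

[-nasal, +dors]

/ʁ, χ, x, ɟ, ɥ, ɡ/ are all [-nasal], [+dorsal], and no other segment in the inventory matches both values. Dropping any one of them over-generates: [+dorsal] alone would also admit /ŋ/; [-nasal] alone would also admit /ɾ, t, tʃ, dʒ, …/. No other single listed feature picks out exactly this set either, so fewer than two features will not do.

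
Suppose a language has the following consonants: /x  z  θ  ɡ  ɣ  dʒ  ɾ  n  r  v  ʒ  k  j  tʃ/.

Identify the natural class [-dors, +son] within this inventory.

ɾ, n, r

Checking each segment against [-dorsal], [+sonorant]: /ɾ/ (alveolar tap), /n/ (alveolar nasal), /r/ (alveolar trill) satisfy every feature; every other segment in the inventory fails at least one.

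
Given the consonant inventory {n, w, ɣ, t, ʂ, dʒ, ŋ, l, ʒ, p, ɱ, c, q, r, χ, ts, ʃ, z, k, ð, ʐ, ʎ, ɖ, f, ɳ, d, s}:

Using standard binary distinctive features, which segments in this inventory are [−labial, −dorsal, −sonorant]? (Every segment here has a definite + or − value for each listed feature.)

Eliminate segments failing any feature: /n, l, r, ɳ/ are [+sonorant]; /w, p, ɱ, f/ are [+labial]; /ɣ, ŋ, c, q, χ, k, ʎ/ are [+dorsal]. The remaining /t, ʂ, dʒ, ʒ, ts, ʃ, z, ð, ʐ, ɖ, d, s/ satisfy [−labial], [−dorsal], [−sonorant].

t, ʂ, dʒ, ʒ, ts, ʃ, z, ð, ʐ, ɖ, d, s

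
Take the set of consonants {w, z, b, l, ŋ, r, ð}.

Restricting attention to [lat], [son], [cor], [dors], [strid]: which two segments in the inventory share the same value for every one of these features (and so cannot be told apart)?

/w/ (labial-velar glide) and /ŋ/ (velar nasal) are both [−lateral], [+sonorant], [−coronal], [+dorsal], [−strident], so none of the listed features separates them. (They do differ in [nasal], [continuant], [labial] and [round], which are not among the given features.) Every other pair in the inventory differs on at least one listed feature.

w, ŋ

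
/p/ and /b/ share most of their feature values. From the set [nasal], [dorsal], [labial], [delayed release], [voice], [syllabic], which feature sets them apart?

The two segments share [−nasal], [−dorsal], [+labial], [−delayed release], [−syllabic]. The only feature from the list on which they differ: /p/ is [−voice] while /b/ is [+voice].

[voice]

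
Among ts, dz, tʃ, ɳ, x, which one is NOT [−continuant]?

x

/x/ is the voiceless velar fricative, which is [+continuant]; the rest — /tʃ, dz, ɳ, ts/ — are [−continuant].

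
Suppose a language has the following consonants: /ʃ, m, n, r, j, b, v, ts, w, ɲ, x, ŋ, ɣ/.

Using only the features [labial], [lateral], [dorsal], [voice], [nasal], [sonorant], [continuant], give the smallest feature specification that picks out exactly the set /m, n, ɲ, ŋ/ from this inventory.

[+nasal]

The target set is precisely the extension of [+nasal] in this inventory.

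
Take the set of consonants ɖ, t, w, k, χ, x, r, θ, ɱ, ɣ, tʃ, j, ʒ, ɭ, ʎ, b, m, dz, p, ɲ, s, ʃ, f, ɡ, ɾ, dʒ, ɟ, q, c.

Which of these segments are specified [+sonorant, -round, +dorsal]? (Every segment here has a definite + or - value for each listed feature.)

j, ʎ, ɲ

Checking each segment against [+sonorant], [-round], [+dorsal]: /j/ (palatal glide), /ʎ/ (palatal lateral approximant), /ɲ/ (palatal nasal) satisfy every feature; every other segment in the inventory fails at least one.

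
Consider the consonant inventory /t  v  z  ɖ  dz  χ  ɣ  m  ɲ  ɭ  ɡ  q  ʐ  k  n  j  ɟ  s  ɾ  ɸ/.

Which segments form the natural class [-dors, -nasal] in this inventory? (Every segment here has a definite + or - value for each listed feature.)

The [-dorsal] segments are /t, v, z, ɖ, dz, m, ɭ, ʐ, n, s, ɾ, ɸ/.
Within that set, [-nasal] leaves /t, v, z, ɖ, dz, ɭ, ʐ, s, ɾ, ɸ/.

t, v, z, ɖ, dz, ɭ, ʐ, s, ɾ, ɸ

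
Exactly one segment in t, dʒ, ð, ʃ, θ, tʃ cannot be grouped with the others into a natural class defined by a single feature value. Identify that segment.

The remaining segments after removing /t/ share [+distributed]; /t/ (voiceless alveolar stop) is [−distributed]. For every other candidate removal, the leftover set fails to share any single feature value that the removed segment lacks.

t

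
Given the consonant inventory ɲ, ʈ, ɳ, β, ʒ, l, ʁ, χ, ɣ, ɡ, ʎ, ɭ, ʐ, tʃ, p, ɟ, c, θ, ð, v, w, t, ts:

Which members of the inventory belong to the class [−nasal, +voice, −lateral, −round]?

The [−nasal] segments are /ʈ, β, ʒ, l, ʁ, χ, ɣ, ɡ, ʎ, ɭ, ʐ, tʃ, p, ɟ, c, θ, ð, v, w, t, ts/.
Within that set, [+voice] gives /β, ʒ, l, ʁ, ɣ, ɡ, ʎ, ɭ, ʐ, ɟ, ð, v, w/.
Of those, [−lateral] gives /β, ʒ, ʁ, ɣ, ɡ, ʐ, ɟ, ð, v, w/.
Intersecting with [−round] leaves /β, ʒ, ʁ, ɣ, ɡ, ʐ, ɟ, ð, v/.

β, ʒ, ʁ, ɣ, ɡ, ʐ, ɟ, ð, v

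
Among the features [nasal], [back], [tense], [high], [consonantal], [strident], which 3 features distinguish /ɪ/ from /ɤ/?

/ɪ/ (high front unrounded lax vowel) and /ɤ/ (mid back unrounded tense vowel) agree on [−nasal], [−consonantal], [−strident]. They differ on [high] (/ɪ/ [+], /ɤ/ [−]), [back] (/ɪ/ [−], /ɤ/ [+]), [tense] (/ɪ/ [−], /ɤ/ [+]).

[high], [back], [tense]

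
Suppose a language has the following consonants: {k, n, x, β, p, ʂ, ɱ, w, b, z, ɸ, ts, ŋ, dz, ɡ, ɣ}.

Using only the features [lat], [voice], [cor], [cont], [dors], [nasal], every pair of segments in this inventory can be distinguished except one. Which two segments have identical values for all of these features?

w, ɣ

Both /w/ and /ɣ/ are [-lateral], [+voice], [-coronal], [+continuant], [+dorsal], [-nasal]. Since the list omits [sonorant], [labial] and [round] — which do distinguish the labial-velar glide from the voiced velar fricative — this pair collapses; all other pairs remain distinct.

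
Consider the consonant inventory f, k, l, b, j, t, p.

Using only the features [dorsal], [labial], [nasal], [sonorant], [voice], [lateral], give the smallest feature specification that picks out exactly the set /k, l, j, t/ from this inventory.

The target set is precisely the extension of [−labial] in this inventory.

[−labial]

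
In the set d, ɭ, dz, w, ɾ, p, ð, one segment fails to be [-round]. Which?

w

/ɭ, dz, ɾ, p, d, ð/ are all [-round]; /w/ (labial-velar glide) is [+round].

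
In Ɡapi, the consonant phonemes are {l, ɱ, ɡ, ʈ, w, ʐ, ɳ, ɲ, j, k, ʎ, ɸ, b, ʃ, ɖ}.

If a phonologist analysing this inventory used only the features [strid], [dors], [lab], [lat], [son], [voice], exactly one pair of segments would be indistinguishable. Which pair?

ɲ, j

/ɲ/ (palatal nasal) and /j/ (palatal glide) are both [-strident], [+dorsal], [-labial], [-lateral], [+sonorant], [+voice], so none of the listed features separates them. (They do differ in [nasal] and [continuant], which are not among the given features.) Every other pair in the inventory differs on at least one listed feature.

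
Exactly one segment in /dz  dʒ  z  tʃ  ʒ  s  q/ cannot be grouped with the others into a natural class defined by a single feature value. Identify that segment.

/s, dz, tʃ, ʒ, z, dʒ/ are all [+strident], but /q/ (voiceless uvular stop) is [−strident]. No other single segment can be removed to leave a set sharing one feature value that the removed segment lacks, so /q/ is the odd one out.

q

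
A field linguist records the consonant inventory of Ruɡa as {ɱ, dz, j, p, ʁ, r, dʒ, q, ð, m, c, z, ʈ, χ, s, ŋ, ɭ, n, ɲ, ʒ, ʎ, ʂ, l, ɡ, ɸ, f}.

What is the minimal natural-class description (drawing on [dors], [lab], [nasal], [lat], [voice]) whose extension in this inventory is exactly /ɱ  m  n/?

[+nasal, -dors]

The class [+nasal], [-dorsal] has exactly /ɱ, m, n/ as its extension in this inventory. No smaller conjunction from the listed features achieves this: [-dorsal] alone would also admit /dz, p, r, dʒ, …/; [+nasal] alone would also admit /ŋ, ɲ/; and checking the remaining single features turns up none with this extension.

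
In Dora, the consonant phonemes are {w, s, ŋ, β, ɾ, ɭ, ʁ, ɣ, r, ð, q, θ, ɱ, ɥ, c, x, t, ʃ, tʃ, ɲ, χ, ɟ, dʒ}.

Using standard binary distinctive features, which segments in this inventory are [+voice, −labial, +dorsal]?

ŋ, ʁ, ɣ, ɲ, ɟ

The [+voice] segments are /w, ŋ, β, ɾ, ɭ, ʁ, ɣ, r, ð, ɱ, ɥ, ɲ, ɟ, dʒ/.
Within that set, [−labial] gives /ŋ, ɾ, ɭ, ʁ, ɣ, r, ð, ɲ, ɟ, dʒ/.
Among these, [+dorsal] leaves /ŋ, ʁ, ɣ, ɲ, ɟ/.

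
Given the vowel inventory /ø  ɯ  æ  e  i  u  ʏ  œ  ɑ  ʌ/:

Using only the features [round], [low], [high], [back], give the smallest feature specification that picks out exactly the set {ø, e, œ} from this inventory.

[-high, -low, -back]

The class [-high], [-low], [-back] has exactly /ø, e, œ/ as its extension in this inventory. No smaller conjunction from the listed features achieves this: [-low, -back] alone would also admit /i, ʏ/; [-high, -back] alone would also admit /æ/; [-high, -low] alone would also admit /ʌ/; and checking the remaining two-feature bundles turns up none with this extension.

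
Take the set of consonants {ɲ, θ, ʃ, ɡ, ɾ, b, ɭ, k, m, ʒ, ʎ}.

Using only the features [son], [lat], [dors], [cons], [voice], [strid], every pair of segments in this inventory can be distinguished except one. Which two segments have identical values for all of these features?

m, ɾ

Both /m/ and /ɾ/ are [+sonorant], [-lateral], [-dorsal], [+consonantal], [+voice], [-strident]. Since the list omits [nasal], [labial] and [coronal] — which do distinguish the bilabial nasal from the alveolar tap — this pair collapses; all other pairs remain distinct.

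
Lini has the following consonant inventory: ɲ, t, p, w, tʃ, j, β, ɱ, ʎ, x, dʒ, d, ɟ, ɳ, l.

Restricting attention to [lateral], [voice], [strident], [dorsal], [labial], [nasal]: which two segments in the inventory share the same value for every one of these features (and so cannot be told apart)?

ɟ, j

On the given features, /ɟ/ and /j/ have an identical profile: [-lateral], [+voice], [-strident], [+dorsal], [-labial], [-nasal]. No other two segments in the inventory coincide on all 6 features. (They do differ in [sonorant] and [continuant], which are not among the given features.)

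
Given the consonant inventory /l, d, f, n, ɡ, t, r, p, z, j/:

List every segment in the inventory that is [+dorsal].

The [+dorsal] segments here are /ɡ, j/; the remaining /l, d, f, n, t, r, p, z/ are [−dorsal].

ɡ, j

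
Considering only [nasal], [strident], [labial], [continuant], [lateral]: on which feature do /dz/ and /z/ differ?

/dz/ is the voiced alveolar affricate and /z/ is the voiced alveolar fricative. Both are [-nasal], [+strident], [-labial], [-lateral]. /dz/ is [-continuant] while /z/ is [+continuant], so the distinguishing feature is [continuant].

[continuant]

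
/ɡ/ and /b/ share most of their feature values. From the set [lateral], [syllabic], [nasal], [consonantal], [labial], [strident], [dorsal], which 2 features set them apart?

[labial], [dorsal]

The two segments share [−lateral], [−syllabic], [−nasal], [+consonantal], [−strident]. The only features from the list on which they differ: /ɡ/ is [−labial] while /b/ is [+labial]; /ɡ/ is [+dorsal] while /b/ is [−dorsal].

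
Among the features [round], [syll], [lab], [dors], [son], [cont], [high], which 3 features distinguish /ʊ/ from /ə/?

/ʊ/ (high back rounded lax vowel) and /ə/ (mid central vowel (schwa)) agree on [+syllabic], [+dorsal], [+sonorant], [+continuant]. They differ on [labial] (/ʊ/ [+], /ə/ [-]), [round] (/ʊ/ [+], /ə/ [-]), [high] (/ʊ/ [+], /ə/ [-]).

[labial], [round], [high]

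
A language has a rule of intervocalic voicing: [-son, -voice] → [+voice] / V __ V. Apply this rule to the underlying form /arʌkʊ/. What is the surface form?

Only /k/ occurs between two vowels (/ʌ/ __ /ʊ/) and matches the structural description. It is a voiceless velar stop, so [-son, -voice] holds; changing it to [+voice] with all other features held fixed yields /ɡ/ (voiced velar stop). No other segment meets both the structural description and the environment, so the output is [arʌɡʊ].

[arʌɡʊ]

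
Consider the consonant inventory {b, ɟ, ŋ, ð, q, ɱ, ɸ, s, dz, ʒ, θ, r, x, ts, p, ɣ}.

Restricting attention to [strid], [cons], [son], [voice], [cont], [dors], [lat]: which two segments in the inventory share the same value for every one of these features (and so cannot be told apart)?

On the given features, /θ/ and /ɸ/ have an identical profile: [−strident], [+consonantal], [−sonorant], [−voice], [+continuant], [−dorsal], [−lateral]. No other two segments in the inventory coincide on all 7 features. (They do differ in [labial] and [coronal], which are not among the given features.)

θ, ɸ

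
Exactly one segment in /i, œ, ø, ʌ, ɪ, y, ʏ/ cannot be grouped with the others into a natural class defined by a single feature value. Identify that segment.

/ø, ʏ, i, œ, y, ɪ/ are all [-back], but /ʌ/ (mid back unrounded lax vowel) is [+back]. No other single segment can be removed to leave a set sharing one feature value that the removed segment lacks, so /ʌ/ is the odd one out.

ʌ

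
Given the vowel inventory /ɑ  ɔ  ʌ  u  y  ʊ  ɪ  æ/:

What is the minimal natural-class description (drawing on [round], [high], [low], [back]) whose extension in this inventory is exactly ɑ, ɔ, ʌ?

[−high, +back]

/ɑ, ɔ, ʌ/ are all [−high], [+back], and no other segment in the inventory matches both values. Dropping any one of them over-generates: [+back] alone would also admit /u, ʊ/; [−high] alone would also admit /æ/. No other single listed feature picks out exactly this set either, so fewer than two features will not do.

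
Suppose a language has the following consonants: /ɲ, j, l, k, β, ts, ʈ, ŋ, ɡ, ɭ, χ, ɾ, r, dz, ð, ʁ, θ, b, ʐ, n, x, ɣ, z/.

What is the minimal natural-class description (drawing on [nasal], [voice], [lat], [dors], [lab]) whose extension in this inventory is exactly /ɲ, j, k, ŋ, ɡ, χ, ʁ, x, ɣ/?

/ɲ, j, k, ŋ, ɡ, χ, ʁ, x, ɣ/ are exactly the [+dorsal] segments in the inventory, so a single feature suffices.

[+dors]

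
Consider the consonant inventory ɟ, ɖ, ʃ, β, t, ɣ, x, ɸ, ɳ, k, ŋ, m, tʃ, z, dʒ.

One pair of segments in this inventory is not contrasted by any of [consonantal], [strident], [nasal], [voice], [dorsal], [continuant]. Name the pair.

m, ɳ

Both /m/ and /ɳ/ are [+consonantal], [-strident], [+nasal], [+voice], [-dorsal], [-continuant]. Since the list omits [labial] and [coronal] — which do distinguish the bilabial nasal from the retroflex nasal — this pair collapses; all other pairs remain distinct.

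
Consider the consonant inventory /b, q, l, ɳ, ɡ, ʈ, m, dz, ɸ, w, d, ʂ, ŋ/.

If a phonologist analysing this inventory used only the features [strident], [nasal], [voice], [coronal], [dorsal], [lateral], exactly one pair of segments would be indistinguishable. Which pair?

ɡ, w

On the given features, /ɡ/ and /w/ have an identical profile: [−strident], [−nasal], [+voice], [−coronal], [+dorsal], [−lateral]. No other two segments in the inventory coincide on all 6 features. (They do differ in [sonorant], [continuant], [labial] and [round], which are not among the given features.)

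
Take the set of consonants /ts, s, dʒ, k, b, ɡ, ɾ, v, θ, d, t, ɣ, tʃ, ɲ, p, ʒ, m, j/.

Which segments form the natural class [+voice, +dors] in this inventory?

ɡ, ɣ, ɲ, j

Checking each segment against [+voice], [+dorsal]: /ɡ/ (voiced velar stop), /ɣ/ (voiced velar fricative), /ɲ/ (palatal nasal), /j/ (palatal glide) satisfy every feature; every other segment in the inventory fails at least one.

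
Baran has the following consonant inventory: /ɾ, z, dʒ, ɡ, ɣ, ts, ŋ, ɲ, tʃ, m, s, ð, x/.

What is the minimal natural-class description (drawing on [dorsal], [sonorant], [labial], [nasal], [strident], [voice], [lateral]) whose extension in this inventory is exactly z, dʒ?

[+voice, +strident]

/z, dʒ/ are all [+voice], [+strident], and no other segment in the inventory matches both values. Dropping any one of them over-generates: [+strident] alone would also admit /ts, tʃ, s/; [+voice] alone would also admit /ɾ, ɡ, ɣ, ŋ, …/. No other single listed feature picks out exactly this set either, so fewer than two features will not do.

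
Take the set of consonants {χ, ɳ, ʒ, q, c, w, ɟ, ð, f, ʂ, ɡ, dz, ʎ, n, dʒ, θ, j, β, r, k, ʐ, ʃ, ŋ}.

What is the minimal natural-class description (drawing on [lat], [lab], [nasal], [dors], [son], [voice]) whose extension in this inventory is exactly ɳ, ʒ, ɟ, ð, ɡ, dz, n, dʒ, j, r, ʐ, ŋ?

[+voice, -lat, -lab]

Every target segment is [+voice], [-lateral], [-labial]; each remaining inventory member fails at least one of these. Each conjunct is needed — [-lateral, -labial] alone would also admit /χ, q, c, ʂ, …/; [+voice, -labial] alone would also admit /ʎ/; [+voice, -lateral] alone would also admit /w, β/ — and no other combination of two listed features has exactly this extension, so three is the minimum.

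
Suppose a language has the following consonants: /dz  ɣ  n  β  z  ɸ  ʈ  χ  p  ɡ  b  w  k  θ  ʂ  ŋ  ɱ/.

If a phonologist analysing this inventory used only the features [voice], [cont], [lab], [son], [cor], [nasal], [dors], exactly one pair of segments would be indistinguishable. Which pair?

Both /θ/ and /ʂ/ are [−voice], [+continuant], [−labial], [−sonorant], [+coronal], [−nasal], [−dorsal]. Since the list omits [strident], [anterior] and [distributed] — which do distinguish the voiceless dental fricative from the voiceless retroflex fricative — this pair collapses; all other pairs remain distinct.

θ, ʂ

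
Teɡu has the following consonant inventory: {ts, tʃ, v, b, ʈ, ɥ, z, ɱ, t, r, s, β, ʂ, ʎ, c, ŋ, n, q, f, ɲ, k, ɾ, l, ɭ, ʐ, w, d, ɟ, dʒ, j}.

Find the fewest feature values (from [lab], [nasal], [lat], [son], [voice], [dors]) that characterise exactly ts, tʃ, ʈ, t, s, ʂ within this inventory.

/ts, tʃ, ʈ, t, s, ʂ/ are all [−voice], [−labial], [−dorsal], and no other segment in the inventory matches all three values. Dropping any one of them over-generates: [−labial, −dorsal] alone would also admit /z, r, n, ɾ, …/; [−voice, −dorsal] alone would also admit /f/; [−voice, −labial] alone would also admit /c, q, k/. No other combination of two listed features picks out exactly this set either, so fewer than three features will not do.

[−voice, −lab, −dors]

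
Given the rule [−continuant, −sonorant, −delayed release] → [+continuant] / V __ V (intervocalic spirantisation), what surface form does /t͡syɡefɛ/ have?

[t͡syɣefɛ]

The only segment in the rule's environment that also matches [−continuant, −sonorant, −delayed release] is /ɡ/. Applying [+continuant] turns the voiced velar stop into /ɣ/ (voiced velar fricative), giving [t͡syɣefɛ].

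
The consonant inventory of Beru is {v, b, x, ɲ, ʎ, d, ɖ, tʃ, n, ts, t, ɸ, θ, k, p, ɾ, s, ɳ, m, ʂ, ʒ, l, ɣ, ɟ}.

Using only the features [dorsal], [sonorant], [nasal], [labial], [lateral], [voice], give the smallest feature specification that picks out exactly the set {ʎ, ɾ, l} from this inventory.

[+sonorant, −nasal]

/ʎ, ɾ, l/ are all [+sonorant], [−nasal], and no other segment in the inventory matches both values. Dropping any one of them over-generates: [−nasal] alone would also admit /v, b, x, d, …/; [+sonorant] alone would also admit /ɲ, n, ɳ, m/. No other single listed feature picks out exactly this set either, so fewer than two features will not do.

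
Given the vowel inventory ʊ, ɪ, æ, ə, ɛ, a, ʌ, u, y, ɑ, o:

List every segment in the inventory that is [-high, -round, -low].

ə, ɛ, ʌ

Checking each segment against [-high], [-round], [-low]: /ə/ (mid central vowel (schwa)), /ɛ/ (mid front unrounded lax vowel), /ʌ/ (mid back unrounded lax vowel) satisfy every feature; every other segment in the inventory fails at least one.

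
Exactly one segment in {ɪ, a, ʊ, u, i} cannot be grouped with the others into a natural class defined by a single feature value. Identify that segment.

a

[high] (equivalently [low]) groups all but one: /u, ɪ, ʊ, i/ share [+high] while /a/ (low unrounded vowel) alone is [−high]. Removing any other segment would not leave a single-feature class that excludes it.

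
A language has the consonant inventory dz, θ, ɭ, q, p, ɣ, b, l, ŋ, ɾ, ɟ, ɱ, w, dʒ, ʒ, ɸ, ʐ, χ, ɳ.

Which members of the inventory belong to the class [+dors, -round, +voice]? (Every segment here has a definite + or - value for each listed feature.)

ɣ, ŋ, ɟ

Checking each segment against [+dorsal], [-round], [+voice]: /ɣ/ (voiced velar fricative), /ŋ/ (velar nasal), /ɟ/ (voiced palatal stop) satisfy every feature; every other segment in the inventory fails at least one.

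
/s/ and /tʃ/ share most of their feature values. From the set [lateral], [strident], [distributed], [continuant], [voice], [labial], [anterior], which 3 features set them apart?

[continuant], [anterior], [distributed]

The two segments share [-lateral], [+strident], [-voice], [-labial]. The only features from the list on which they differ: /s/ is [+continuant] while /tʃ/ is [-continuant]; /s/ is [+anterior] while /tʃ/ is [-anterior]; /s/ is [-distributed] while /tʃ/ is [+distributed].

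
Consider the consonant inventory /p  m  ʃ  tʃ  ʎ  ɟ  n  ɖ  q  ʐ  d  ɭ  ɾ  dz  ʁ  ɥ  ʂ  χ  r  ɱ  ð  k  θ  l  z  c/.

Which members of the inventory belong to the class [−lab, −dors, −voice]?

Checking each segment against [−labial], [−dorsal], [−voice]: /ʃ/ (voiceless postalveolar fricative), /tʃ/ (voiceless postalveolar affricate), /ʂ/ (voiceless retroflex fricative), /θ/ (voiceless dental fricative) satisfy every feature; every other segment in the inventory fails at least one.

ʃ, tʃ, ʂ, θ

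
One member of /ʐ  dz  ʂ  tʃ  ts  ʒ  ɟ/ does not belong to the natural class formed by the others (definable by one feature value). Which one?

ɟ

The remaining segments after removing /ɟ/ share [+strident]; /ɟ/ (voiced palatal stop) is [−strident]. For every other candidate removal, the leftover set fails to share any single feature value that the removed segment lacks.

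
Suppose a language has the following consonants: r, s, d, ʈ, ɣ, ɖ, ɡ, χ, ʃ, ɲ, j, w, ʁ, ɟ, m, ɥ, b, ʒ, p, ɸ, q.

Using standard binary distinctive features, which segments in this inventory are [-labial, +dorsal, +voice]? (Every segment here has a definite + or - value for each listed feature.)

ɣ, ɡ, ɲ, j, ʁ, ɟ

Eliminate segments failing any feature: /r, s, d, ʈ, ɖ, ʃ, ʒ/ are [-dorsal]; /χ, q/ are [-voice]; /w, m, ɥ, b, p, ɸ/ are [+labial]. The remaining /ɣ, ɡ, ɲ, j, ʁ, ɟ/ satisfy [-labial], [+dorsal], [+voice].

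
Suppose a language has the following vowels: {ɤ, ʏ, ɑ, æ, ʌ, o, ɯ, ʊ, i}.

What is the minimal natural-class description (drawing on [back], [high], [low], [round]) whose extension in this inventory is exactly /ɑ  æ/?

The target set is precisely the extension of [+low] in this inventory.

[+low]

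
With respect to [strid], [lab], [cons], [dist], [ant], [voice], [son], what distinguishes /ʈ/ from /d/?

[voice], [anterior]

/ʈ/ (voiceless retroflex stop) and /d/ (voiced alveolar stop) agree on [−strident], [−labial], [+consonantal], [−distributed], [−sonorant]. They differ on [voice] (/ʈ/ [−], /d/ [+]), [anterior] (/ʈ/ [−], /d/ [+]).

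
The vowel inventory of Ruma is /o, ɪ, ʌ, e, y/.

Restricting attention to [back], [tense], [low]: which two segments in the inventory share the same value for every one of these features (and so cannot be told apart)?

On the given features, /y/ and /e/ have an identical profile: [−back], [+tense], [−low]. No other two segments in the inventory coincide on all 3 features. (They do differ in [labial], [round] and [high], which are not among the given features.)

y, e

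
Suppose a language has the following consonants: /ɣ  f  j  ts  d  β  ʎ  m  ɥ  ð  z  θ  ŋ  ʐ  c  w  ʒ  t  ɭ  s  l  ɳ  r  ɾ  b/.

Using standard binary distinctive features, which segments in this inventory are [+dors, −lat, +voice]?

ɣ, j, ɥ, ŋ, w

The [+dorsal] segments are /ɣ, j, ʎ, ɥ, ŋ, c, w/.
Within that set, [−lateral] gives /ɣ, j, ɥ, ŋ, c, w/.
Within that set, [+voice] leaves /ɣ, j, ɥ, ŋ, w/.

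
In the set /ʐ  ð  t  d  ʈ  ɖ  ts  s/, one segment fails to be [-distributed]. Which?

/ʈ, d, ʐ, ts, s, ɖ, t/ are all [-distributed]; /ð/ (voiced dental fricative) is [+distributed].

ð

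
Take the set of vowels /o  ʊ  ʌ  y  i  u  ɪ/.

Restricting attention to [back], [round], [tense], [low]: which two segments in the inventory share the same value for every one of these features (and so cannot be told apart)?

On the given features, /o/ and /u/ have an identical profile: [+back], [+round], [+tense], [−low]. No other two segments in the inventory coincide on all 4 features. (They do differ in [high], which is not among the given features.)

o, u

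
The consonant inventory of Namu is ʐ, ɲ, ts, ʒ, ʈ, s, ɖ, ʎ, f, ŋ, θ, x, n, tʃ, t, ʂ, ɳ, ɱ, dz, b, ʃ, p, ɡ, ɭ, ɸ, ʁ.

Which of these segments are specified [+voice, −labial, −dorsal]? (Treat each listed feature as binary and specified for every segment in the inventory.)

First, the [+voice] segments are /ʐ, ɲ, ʒ, ɖ, ʎ, ŋ, n, ɳ, ɱ, dz, b, ɡ, ɭ, ʁ/.
Within that set, [−labial] gives /ʐ, ɲ, ʒ, ɖ, ʎ, ŋ, n, ɳ, dz, ɡ, ɭ, ʁ/.
Intersecting with [−dorsal] leaves /ʐ, ʒ, ɖ, n, ɳ, dz, ɭ/.

ʐ, ʒ, ɖ, n, ɳ, dz, ɭ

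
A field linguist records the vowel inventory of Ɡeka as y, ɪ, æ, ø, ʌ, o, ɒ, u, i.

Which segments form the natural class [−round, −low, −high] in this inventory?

ʌ

Among the inventory, the [−round] segments are /ɪ, æ, ʌ, i/.
Among these, [−low] gives /ɪ, ʌ, i/.
Then [−high] leaves /ʌ/.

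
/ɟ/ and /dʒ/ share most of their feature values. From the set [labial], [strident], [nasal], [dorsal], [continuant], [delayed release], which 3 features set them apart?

[strident], [delayed release], [dorsal]

The two segments share [-labial], [-nasal], [-continuant]. The only features from the list on which they differ: /ɟ/ is [-strident] while /dʒ/ is [+strident]; /ɟ/ is [-delayed release] while /dʒ/ is [+delayed release]; /ɟ/ is [+dorsal] while /dʒ/ is [-dorsal].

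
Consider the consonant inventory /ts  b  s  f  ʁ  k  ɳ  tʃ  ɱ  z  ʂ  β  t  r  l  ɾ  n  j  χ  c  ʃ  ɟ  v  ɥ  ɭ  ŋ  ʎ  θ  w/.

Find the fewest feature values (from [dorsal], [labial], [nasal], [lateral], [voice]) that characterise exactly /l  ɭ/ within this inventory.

/l, ɭ/ are all [+lateral], [−dorsal], and no other segment in the inventory matches both values. Dropping any one of them over-generates: [−dorsal] alone would also admit /ts, b, s, f, …/; [+lateral] alone would also admit /ʎ/. No other single listed feature picks out exactly this set either, so fewer than two features will not do.

[+lateral, −dorsal]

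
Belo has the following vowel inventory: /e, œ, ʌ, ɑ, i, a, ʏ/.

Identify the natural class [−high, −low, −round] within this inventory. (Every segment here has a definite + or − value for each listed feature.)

Eliminate segments failing any feature: /œ/ is [+round]; /ɑ, a/ are [+low]; /i, ʏ/ are [+high]. The remaining /e, ʌ/ satisfy [−high], [−low], [−round].

e, ʌ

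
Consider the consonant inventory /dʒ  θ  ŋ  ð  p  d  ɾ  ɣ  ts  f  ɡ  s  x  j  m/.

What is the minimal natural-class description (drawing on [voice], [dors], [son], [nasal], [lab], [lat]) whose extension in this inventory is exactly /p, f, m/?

[+lab]

The target set is precisely the extension of [+labial] in this inventory.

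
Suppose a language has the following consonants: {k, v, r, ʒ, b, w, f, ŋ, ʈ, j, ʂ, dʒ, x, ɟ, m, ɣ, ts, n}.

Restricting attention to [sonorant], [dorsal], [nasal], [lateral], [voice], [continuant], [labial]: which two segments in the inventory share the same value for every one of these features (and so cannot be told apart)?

On the given features, /ʈ/ and /ts/ have an identical profile: [−sonorant], [−dorsal], [−nasal], [−lateral], [−voice], [−continuant], [−labial]. No other two segments in the inventory coincide on all 7 features. (They do differ in [strident], [delayed release] and [anterior], which are not among the given features.)

ʈ, ts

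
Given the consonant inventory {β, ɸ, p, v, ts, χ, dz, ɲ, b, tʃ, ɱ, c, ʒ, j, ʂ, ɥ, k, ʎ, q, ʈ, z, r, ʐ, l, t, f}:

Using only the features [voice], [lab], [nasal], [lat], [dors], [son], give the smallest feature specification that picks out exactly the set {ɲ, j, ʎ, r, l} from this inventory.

[+son, -lab]

/ɲ, j, ʎ, r, l/ are all [+sonorant], [-labial], and no other segment in the inventory matches both values. Dropping any one of them over-generates: [-labial] alone would also admit /ts, χ, dz, tʃ, …/; [+sonorant] alone would also admit /ɱ, ɥ/. No other single listed feature picks out exactly this set either, so fewer than two features will not do.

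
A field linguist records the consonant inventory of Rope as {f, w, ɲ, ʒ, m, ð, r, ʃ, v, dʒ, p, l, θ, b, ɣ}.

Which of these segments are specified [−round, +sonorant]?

Eliminate segments failing any feature: /f, ʒ, ð, ʃ, v, dʒ, p, θ, b, ɣ/ are [−sonorant]; /w/ is [+round]. The remaining /ɲ, m, r, l/ satisfy [−round], [+sonorant].

ɲ, m, r, l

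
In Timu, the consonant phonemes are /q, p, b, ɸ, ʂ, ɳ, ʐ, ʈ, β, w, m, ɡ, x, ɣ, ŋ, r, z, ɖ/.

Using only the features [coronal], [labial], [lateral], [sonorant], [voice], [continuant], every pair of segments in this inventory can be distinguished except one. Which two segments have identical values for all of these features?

Both /z/ and /ʐ/ are [+coronal], [-labial], [-lateral], [-sonorant], [+voice], [+continuant]. Since the list omits [anterior] — which does distinguish the voiced alveolar fricative from the voiced retroflex fricative — this pair collapses; all other pairs remain distinct.

z, ʐ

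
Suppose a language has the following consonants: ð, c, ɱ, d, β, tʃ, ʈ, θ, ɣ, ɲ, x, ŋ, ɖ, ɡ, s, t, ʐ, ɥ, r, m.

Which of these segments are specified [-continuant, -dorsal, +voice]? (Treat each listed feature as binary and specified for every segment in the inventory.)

ɱ, d, ɖ, m

Eliminate segments failing any feature: /ð, β, θ, ɣ, x, s, ʐ, ɥ, r/ are [+continuant]; /c, ɲ, ŋ, ɡ/ are [+dorsal]; /tʃ, ʈ, t/ are [-voice]. The remaining /ɱ, d, ɖ, m/ satisfy [-continuant], [-dorsal], [+voice].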